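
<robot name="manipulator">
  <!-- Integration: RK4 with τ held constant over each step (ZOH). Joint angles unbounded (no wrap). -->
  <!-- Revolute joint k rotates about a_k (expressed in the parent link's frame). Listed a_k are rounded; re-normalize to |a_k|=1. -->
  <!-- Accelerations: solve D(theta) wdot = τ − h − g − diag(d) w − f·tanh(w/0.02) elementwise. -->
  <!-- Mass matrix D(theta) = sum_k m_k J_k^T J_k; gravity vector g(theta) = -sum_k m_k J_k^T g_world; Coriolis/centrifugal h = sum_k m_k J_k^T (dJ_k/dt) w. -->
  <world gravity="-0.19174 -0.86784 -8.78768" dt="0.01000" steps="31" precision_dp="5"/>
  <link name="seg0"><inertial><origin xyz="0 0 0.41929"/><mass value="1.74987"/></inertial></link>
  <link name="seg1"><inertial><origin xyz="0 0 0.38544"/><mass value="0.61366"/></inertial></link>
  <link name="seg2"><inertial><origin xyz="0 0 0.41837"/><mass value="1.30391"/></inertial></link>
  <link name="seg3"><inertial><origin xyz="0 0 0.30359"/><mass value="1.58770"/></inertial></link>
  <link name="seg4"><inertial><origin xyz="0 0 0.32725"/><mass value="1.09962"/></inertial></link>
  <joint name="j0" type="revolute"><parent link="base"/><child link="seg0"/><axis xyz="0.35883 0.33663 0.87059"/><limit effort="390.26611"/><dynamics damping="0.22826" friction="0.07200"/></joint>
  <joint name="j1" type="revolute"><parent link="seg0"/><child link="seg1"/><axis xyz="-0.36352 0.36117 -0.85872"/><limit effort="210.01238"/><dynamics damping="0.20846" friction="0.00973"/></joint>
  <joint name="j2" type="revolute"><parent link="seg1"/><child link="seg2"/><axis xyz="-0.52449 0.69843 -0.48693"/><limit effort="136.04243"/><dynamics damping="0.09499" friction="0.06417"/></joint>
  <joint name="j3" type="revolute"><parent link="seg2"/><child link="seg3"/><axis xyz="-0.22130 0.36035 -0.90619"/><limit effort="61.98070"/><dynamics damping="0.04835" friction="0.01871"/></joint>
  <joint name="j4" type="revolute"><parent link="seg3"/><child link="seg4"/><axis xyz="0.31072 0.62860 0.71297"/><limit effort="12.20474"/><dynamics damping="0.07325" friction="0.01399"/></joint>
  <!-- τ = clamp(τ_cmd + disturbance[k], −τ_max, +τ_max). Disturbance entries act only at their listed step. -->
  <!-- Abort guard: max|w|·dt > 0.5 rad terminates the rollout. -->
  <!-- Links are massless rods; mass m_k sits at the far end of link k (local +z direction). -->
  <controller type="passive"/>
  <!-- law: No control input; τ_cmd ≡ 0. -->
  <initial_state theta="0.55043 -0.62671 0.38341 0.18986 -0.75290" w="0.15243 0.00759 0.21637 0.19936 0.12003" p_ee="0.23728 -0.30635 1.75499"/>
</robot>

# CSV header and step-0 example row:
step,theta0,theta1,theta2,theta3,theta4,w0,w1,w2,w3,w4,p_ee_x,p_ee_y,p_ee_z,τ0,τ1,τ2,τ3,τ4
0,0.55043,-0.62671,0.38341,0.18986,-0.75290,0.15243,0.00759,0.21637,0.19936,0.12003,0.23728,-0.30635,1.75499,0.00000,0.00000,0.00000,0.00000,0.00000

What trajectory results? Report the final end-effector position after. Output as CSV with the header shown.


step,theta0,theta1,theta2,theta3,theta4,w0,w1,w2,w3,w4,p_ee_x,p_ee_y,p_ee_z,τ0,τ1,τ2,τ3,τ4
1,0.55218,-0.62918,0.38782,0.19167,-0.75177,0.19734,-0.49476,0.65967,0.16536,0.10371,0.23921,-0.30428,1.75471,0.00000,0.00000,0.00000,0.00000,0.00000
2,0.55438,-0.63648,0.39648,0.19322,-0.75084,0.24423,-0.96010,1.06571,0.14787,0.08198,0.24098,-0.30232,1.75397,0.00000,0.00000,0.00000,0.00000,0.00000
3,0.55707,-0.64826,0.40902,0.19469,-0.75013,0.29371,-1.38959,1.43548,0.14902,0.06132,0.24259,-0.30046,1.75277,0.00000,0.00000,0.00000,0.00000,0.00000
4,0.56027,-0.66416,0.42507,0.19627,-0.74960,0.34617,-1.78468,1.77037,0.17020,0.04671,0.24406,-0.29869,1.75112,0.00000,0.00000,0.00000,0.00000,0.00000
5,0.56400,-0.68385,0.44431,0.19816,-0.74916,0.40176,-2.14721,2.07227,0.21205,0.04198,0.24537,-0.29701,1.74900,0.00000,0.00000,0.00000,0.00000,0.00000
6,0.56831,-0.70700,0.46642,0.20058,-0.74871,0.46050,-2.47920,2.34333,0.27469,0.04983,0.24655,-0.29541,1.74642,0.00000,0.00000,0.00000,0.00000,0.00000
7,0.57322,-0.73334,0.49109,0.20373,-0.74812,0.52225,-2.78271,2.58584,0.35779,0.07205,0.24758,-0.29388,1.74337,0.00000,0.00000,0.00000,0.00000,0.00000
8,0.57877,-0.76257,0.51805,0.20780,-0.74722,0.58674,-3.05986,2.80214,0.46070,0.10979,0.24847,-0.29242,1.73985,0.00000,0.00000,0.00000,0.00000,0.00000
9,0.58497,-0.79445,0.54705,0.21300,-0.74587,0.65362,-3.31273,2.99454,0.58261,0.16346,0.24923,-0.29101,1.73583,0.00000,0.00000,0.00000,0.00000,0.00000
10,0.59185,-0.82875,0.57786,0.21951,-0.74390,0.72246,-3.54335,3.16527,0.72258,0.23289,0.24985,-0.28966,1.73131,0.00000,0.00000,0.00000,0.00000,0.00000
11,0.59942,-0.86525,0.61029,0.22751,-0.74116,0.79277,-3.75371,3.31648,0.87963,0.31736,0.25033,-0.28836,1.72629,0.00000,0.00000,0.00000,0.00000,0.00000
12,0.60770,-0.90376,0.64414,0.23716,-0.73751,0.86400,-3.94577,3.45020,1.05281,0.41570,0.25067,-0.28709,1.72074,0.00000,0.00000,0.00000,0.00000,0.00000
13,0.61670,-0.94411,0.67924,0.24862,-0.73281,0.93559,-4.12149,3.56834,1.24127,0.52630,0.25088,-0.28587,1.71465,0.00000,0.00000,0.00000,0.00000,0.00000
14,0.62642,-0.98614,0.71546,0.26203,-0.72695,1.00692,-4.28281,3.67272,1.44423,0.64716,0.25095,-0.28467,1.70802,0.00000,0.00000,0.00000,0.00000,0.00000
15,0.63684,-1.02973,0.75266,0.27755,-0.71984,1.07737,-4.43169,3.76504,1.66111,0.77587,0.25088,-0.28350,1.70081,0.00000,0.00000,0.00000,0.00000,0.00000
16,0.64796,-1.07474,0.79072,0.29530,-0.71141,1.14629,-4.57010,3.84690,1.89146,0.90967,0.25067,-0.28235,1.69303,0.00000,0.00000,0.00000,0.00000,0.00000
17,0.65976,-1.12110,0.82956,0.31542,-0.70164,1.21302,-4.70006,3.91983,2.13501,1.04538,0.25032,-0.28121,1.68464,0.00000,0.00000,0.00000,0.00000,0.00000
18,0.67221,-1.16872,0.86909,0.33804,-0.69051,1.27690,-4.82364,3.98530,2.39168,1.17943,0.24983,-0.28010,1.67563,0.00000,0.00000,0.00000,0.00000,0.00000
19,0.68528,-1.21756,0.90925,0.36330,-0.67807,1.33725,-4.94296,4.04475,2.66154,1.30782,0.24920,-0.27900,1.66597,0.00000,0.00000,0.00000,0.00000,0.00000
20,0.69894,-1.26758,0.94997,0.39132,-0.66439,1.39339,-5.06025,4.09963,2.94480,1.42608,0.24844,-0.27791,1.65564,0.00000,0.00000,0.00000,0.00000,0.00000
21,0.71313,-1.31877,0.99123,0.42224,-0.64959,1.44466,-5.17782,4.15146,3.24174,1.52927,0.24754,-0.27685,1.64461,0.00000,0.00000,0.00000,0.00000,0.00000
22,0.72781,-1.37114,1.03300,0.45620,-0.63387,1.49039,-5.29809,4.20184,3.55266,1.61191,0.24650,-0.27580,1.63286,0.00000,0.00000,0.00000,0.00000,0.00000
23,0.74292,-1.42474,1.07527,0.49334,-0.61745,1.52995,-5.42359,4.25249,3.87768,1.66800,0.24535,-0.27478,1.62037,0.00000,0.00000,0.00000,0.00000,0.00000
24,0.75839,-1.47964,1.11806,0.53380,-0.60062,1.56275,-5.55698,4.30538,4.21664,1.69091,0.24407,-0.27380,1.60710,0.00000,0.00000,0.00000,0.00000,0.00000
25,0.77415,-1.53592,1.16139,0.57772,-0.58376,1.58827,-5.70101,4.36266,4.56876,1.67347,0.24269,-0.27287,1.59302,0.00000,0.00000,0.00000,0.00000,0.00000
26,0.79013,-1.59370,1.20533,0.62522,-0.56731,1.60610,-5.85848,4.42678,4.93235,1.60789,0.24120,-0.27200,1.57813,0.00000,0.00000,0.00000,0.00000,0.00000
27,0.80625,-1.65314,1.24996,0.67639,-0.55179,1.61602,-6.03215,4.50046,5.30427,1.48581,0.23963,-0.27121,1.56238,0.00000,0.00000,0.00000,0.00000,0.00000
28,0.82242,-1.71441,1.29538,0.73131,-0.53781,1.61805,-6.22461,4.58666,5.67939,1.29839,0.23798,-0.27051,1.54576,0.00000,0.00000,0.00000,0.00000,0.00000
29,0.83858,-1.77771,1.34174,0.78997,-0.52607,1.61255,-6.43805,4.68846,6.04976,1.03640,0.23626,-0.26992,1.52827,0.00000,0.00000,0.00000,0.00000,0.00000
30,0.85465,-1.84325,1.38921,0.85225,-0.51736,1.60042,-6.67392,4.80887,6.40375,0.69045,0.23449,-0.26947,1.50987,0.00000,0.00000,0.00000,0.00000,0.00000
31,0.87057,-1.91126,1.43799,0.91793,-0.51257,1.58317,-6.93243,4.95042,6.72500,0.25131,0.23268,-0.26916,1.49058,,,,,
# final p_ee position (m): 0.23268 -0.26916 1.49058


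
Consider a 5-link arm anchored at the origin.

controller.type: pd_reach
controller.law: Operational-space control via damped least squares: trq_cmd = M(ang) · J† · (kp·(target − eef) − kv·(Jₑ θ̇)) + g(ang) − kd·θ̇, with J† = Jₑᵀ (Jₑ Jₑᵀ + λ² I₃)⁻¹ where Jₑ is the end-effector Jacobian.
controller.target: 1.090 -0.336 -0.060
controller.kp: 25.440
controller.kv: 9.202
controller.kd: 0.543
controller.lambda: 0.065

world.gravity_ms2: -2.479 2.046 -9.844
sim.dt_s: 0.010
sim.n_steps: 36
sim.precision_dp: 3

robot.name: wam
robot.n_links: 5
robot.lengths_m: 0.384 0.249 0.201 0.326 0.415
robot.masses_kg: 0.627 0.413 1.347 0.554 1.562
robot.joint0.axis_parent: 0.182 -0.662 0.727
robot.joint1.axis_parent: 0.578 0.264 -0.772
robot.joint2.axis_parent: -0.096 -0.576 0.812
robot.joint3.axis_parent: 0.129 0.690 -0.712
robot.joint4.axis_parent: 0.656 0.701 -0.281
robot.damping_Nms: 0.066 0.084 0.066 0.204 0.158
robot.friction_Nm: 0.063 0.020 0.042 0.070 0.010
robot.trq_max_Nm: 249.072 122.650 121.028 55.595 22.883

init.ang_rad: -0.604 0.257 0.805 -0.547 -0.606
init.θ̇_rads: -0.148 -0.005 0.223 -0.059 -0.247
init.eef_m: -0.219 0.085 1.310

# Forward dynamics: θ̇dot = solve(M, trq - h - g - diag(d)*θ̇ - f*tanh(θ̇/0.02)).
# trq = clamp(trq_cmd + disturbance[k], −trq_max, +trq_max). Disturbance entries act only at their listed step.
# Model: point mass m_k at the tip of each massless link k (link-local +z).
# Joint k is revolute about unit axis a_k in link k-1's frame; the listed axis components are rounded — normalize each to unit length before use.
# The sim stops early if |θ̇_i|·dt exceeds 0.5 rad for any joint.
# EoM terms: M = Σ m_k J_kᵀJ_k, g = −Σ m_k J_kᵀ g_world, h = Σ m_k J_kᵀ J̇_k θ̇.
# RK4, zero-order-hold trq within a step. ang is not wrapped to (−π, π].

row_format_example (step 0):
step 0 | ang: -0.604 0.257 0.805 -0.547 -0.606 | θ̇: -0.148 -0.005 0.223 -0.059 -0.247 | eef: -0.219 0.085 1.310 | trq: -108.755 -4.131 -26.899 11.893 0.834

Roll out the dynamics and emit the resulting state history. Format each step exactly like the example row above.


step 1 | ang: -0.611 0.255 0.810 -0.553 -0.608 | θ̇: -1.265 -0.419 0.844 -1.049 -0.244 | eef: -0.217 0.084 1.307 | trq: -98.193 -3.726 -25.055 11.652 1.218
step 2 | ang: -0.629 0.249 0.822 -0.566 -0.612 | θ̇: -2.233 -0.848 1.510 -1.589 -0.493 | eef: -0.213 0.083 1.301 | trq: -87.475 -3.433 -23.021 10.960 1.643
step 3 | ang: -0.655 0.238 0.838 -0.585 -0.619 | θ̇: -2.968 -1.307 1.683 -2.132 -0.944 | eef: -0.206 0.081 1.292 | trq: -76.917 -3.064 -20.616 10.150 2.067
step 4 | ang: -0.687 0.223 0.855 -0.607 -0.632 | θ̇: -3.531 -1.745 1.742 -2.355 -1.625 | eef: -0.196 0.078 1.281 | trq: -66.735 -2.607 -18.134 9.108 2.500
step 5 | ang: -0.725 0.203 0.872 -0.632 -0.651 | θ̇: -3.914 -2.107 1.469 -2.571 -2.380 | eef: -0.183 0.074 1.267 | trq: -57.259 -2.129 -15.570 8.082 2.872
step 6 | ang: -0.765 0.181 0.885 -0.658 -0.679 | θ̇: -4.181 -2.361 1.158 -2.614 -3.150 | eef: -0.168 0.070 1.251 | trq: -48.581 -1.690 -13.158 7.040 3.186
step 7 | ang: -0.808 0.157 0.895 -0.684 -0.714 | θ̇: -4.350 -2.503 0.735 -2.665 -3.816 | eef: -0.151 0.065 1.234 | trq: -40.773 -1.310 -10.913 6.123 3.417
step 8 | ang: -0.852 0.131 0.901 -0.710 -0.755 | θ̇: -4.465 -2.558 0.372 -2.620 -4.372 | eef: -0.131 0.058 1.215 | trq: -33.771 -0.975 -8.945 5.294 3.600
step 9 | ang: -0.897 0.106 0.903 -0.736 -0.801 | θ̇: -4.535 -2.551 0.013 -2.578 -4.787 | eef: -0.110 0.052 1.195 | trq: -27.542 -0.668 -7.222 4.611 3.743
step 10 | ang: -0.943 0.080 0.902 -0.760 -0.851 | θ̇: -4.589 -2.508 -0.190 -2.395 -5.117 | eef: -0.087 0.045 1.174 | trq: -21.976 -0.367 -5.805 3.987 3.889
step 11 | ang: -0.989 0.056 0.899 -0.784 -0.903 | θ̇: -4.604 -2.448 -0.502 -2.353 -5.300 | eef: -0.063 0.037 1.153 | trq: -17.087 -0.071 -4.536 3.563 4.008
step 12 | ang: -1.035 0.031 0.893 -0.807 -0.957 | θ̇: -4.615 -2.388 -0.678 -2.185 -5.439 | eef: -0.038 0.029 1.131 | trq: -12.722 0.231 -3.506 3.169 4.156
step 13 | ang: -1.081 0.008 0.885 -0.828 -1.011 | θ̇: -4.605 -2.335 -0.897 -2.081 -5.495 | eef: -0.012 0.020 1.108 | trq: -8.878 0.534 -2.598 2.892 4.302
step 14 | ang: -1.127 -0.015 0.875 -0.848 -1.067 | θ̇: -4.589 -2.294 -1.045 -1.911 -5.522 | eef: 0.015 0.011 1.085 | trq: -5.453 0.838 -1.843 2.642 4.468
step 15 | ang: -1.172 -0.038 0.864 -0.866 -1.122 | θ̇: -4.561 -2.265 -1.212 -1.770 -5.501 | eef: 0.042 0.002 1.063 | trq: -2.426 1.137 -1.175 2.455 4.635
step 16 | ang: -1.218 -0.061 0.851 -0.883 -1.177 | θ̇: -4.527 -2.249 -1.343 -1.596 -5.462 | eef: 0.069 -0.007 1.040 | trq: 0.271 1.429 -0.601 2.284 4.809
step 17 | ang: -1.263 -0.083 0.837 -0.898 -1.231 | θ̇: -4.484 -2.245 -1.481 -1.432 -5.395 | eef: 0.097 -0.016 1.017 | trq: 2.663 1.706 -0.085 2.141 4.980
step 18 | ang: -1.308 -0.106 0.822 -0.911 -1.284 | θ̇: -4.437 -2.250 -1.601 -1.254 -5.314 | eef: 0.125 -0.025 0.994 | trq: 4.797 1.967 0.375 2.003 5.145
step 19 | ang: -1.352 -0.128 0.805 -0.923 -1.337 | θ̇: -4.384 -2.263 -1.722 -1.078 -5.217 | eef: 0.152 -0.034 0.971 | trq: 6.696 2.207 0.797 1.872 5.300
step 20 | ang: -1.395 -0.151 0.788 -0.933 -1.389 | θ̇: -4.327 -2.282 -1.833 -0.897 -5.108 | eef: 0.179 -0.044 0.949 | trq: 8.391 2.425 1.186 1.738 5.442
step 21 | ang: -1.438 -0.174 0.769 -0.941 -1.439 | θ̇: -4.266 -2.305 -1.942 -0.717 -4.988 | eef: 0.206 -0.053 0.926 | trq: 9.902 2.618 1.551 1.601 5.567
step 22 | ang: -1.480 -0.197 0.749 -0.947 -1.488 | θ̇: -4.202 -2.330 -2.045 -0.537 -4.859 | eef: 0.233 -0.062 0.904 | trq: 11.253 2.784 1.896 1.455 5.675
step 23 | ang: -1.522 -0.220 0.728 -0.952 -1.536 | θ̇: -4.134 -2.354 -2.144 -0.358 -4.720 | eef: 0.259 -0.071 0.882 | trq: 12.460 2.924 2.226 1.300 5.762
step 24 | ang: -1.563 -0.244 0.706 -0.954 -1.583 | θ̇: -4.065 -2.378 -2.238 -0.181 -4.574 | eef: 0.285 -0.080 0.860 | trq: 13.539 3.037 2.543 1.135 5.829
step 25 | ang: -1.603 -0.268 0.683 -0.955 -1.628 | θ̇: -3.992 -2.398 -2.337 -0.018 -4.416 | eef: 0.310 -0.088 0.839 | trq: 14.500 3.122 2.856 0.965 5.872
step 26 | ang: -1.643 -0.292 0.659 -0.955 -1.671 | θ̇: -3.911 -2.416 -2.492 0.070 -4.231 | eef: 0.335 -0.097 0.818 | trq: 15.323 3.181 3.185 0.827 5.882
step 27 | ang: -1.682 -0.316 0.634 -0.953 -1.712 | θ̇: -3.835 -2.428 -2.590 0.210 -4.055 | eef: 0.359 -0.105 0.797 | trq: 16.082 3.218 3.482 0.649 5.882
step 28 | ang: -1.720 -0.340 0.608 -0.951 -1.752 | θ̇: -3.761 -2.434 -2.650 0.380 -3.884 | eef: 0.382 -0.113 0.776 | trq: 16.785 3.232 3.761 0.438 5.865
step 29 | ang: -1.757 -0.365 0.581 -0.946 -1.790 | θ̇: -3.683 -2.434 -2.720 0.524 -3.700 | eef: 0.405 -0.121 0.756 | trq: 17.411 3.222 4.045 0.227 5.823
step 30 | ang: -1.793 -0.389 0.553 -0.940 -1.826 | θ̇: -3.606 -2.427 -2.775 0.670 -3.513 | eef: 0.427 -0.128 0.736 | trq: 17.986 3.190 4.322 -0.001 5.761
step 31 | ang: -1.829 -0.413 0.525 -0.933 -1.860 | θ̇: -3.528 -2.415 -2.827 0.802 -3.318 | eef: 0.449 -0.136 0.716 | trq: 18.510 3.138 4.601 -0.235 5.677
step 32 | ang: -1.864 -0.437 0.497 -0.924 -1.893 | θ̇: -3.450 -2.396 -2.868 0.927 -3.117 | eef: 0.470 -0.143 0.697 | trq: 18.996 3.067 4.878 -0.480 5.572
step 33 | ang: -1.898 -0.461 0.468 -0.914 -1.923 | θ̇: -3.371 -2.372 -2.902 1.041 -2.910 | eef: 0.490 -0.150 0.678 | trq: 19.447 2.977 5.156 -0.734 5.446
step 34 | ang: -1.931 -0.485 0.439 -0.903 -1.951 | θ̇: -3.293 -2.343 -2.925 1.146 -2.697 | eef: 0.510 -0.156 0.659 | trq: 19.873 2.870 5.434 -0.997 5.299
step 35 | ang: -1.964 -0.508 0.409 -0.891 -1.977 | θ̇: -3.215 -2.309 -2.939 1.238 -2.478 | eef: 0.529 -0.163 0.641 | trq: 20.280 2.747 5.713 -1.268 5.132
step 36 | ang: -1.996 -0.531 0.380 -0.879 -2.000 | θ̇: -3.137 -2.270 -2.941 1.319 -2.254 | eef: 0.548 -0.169 0.623


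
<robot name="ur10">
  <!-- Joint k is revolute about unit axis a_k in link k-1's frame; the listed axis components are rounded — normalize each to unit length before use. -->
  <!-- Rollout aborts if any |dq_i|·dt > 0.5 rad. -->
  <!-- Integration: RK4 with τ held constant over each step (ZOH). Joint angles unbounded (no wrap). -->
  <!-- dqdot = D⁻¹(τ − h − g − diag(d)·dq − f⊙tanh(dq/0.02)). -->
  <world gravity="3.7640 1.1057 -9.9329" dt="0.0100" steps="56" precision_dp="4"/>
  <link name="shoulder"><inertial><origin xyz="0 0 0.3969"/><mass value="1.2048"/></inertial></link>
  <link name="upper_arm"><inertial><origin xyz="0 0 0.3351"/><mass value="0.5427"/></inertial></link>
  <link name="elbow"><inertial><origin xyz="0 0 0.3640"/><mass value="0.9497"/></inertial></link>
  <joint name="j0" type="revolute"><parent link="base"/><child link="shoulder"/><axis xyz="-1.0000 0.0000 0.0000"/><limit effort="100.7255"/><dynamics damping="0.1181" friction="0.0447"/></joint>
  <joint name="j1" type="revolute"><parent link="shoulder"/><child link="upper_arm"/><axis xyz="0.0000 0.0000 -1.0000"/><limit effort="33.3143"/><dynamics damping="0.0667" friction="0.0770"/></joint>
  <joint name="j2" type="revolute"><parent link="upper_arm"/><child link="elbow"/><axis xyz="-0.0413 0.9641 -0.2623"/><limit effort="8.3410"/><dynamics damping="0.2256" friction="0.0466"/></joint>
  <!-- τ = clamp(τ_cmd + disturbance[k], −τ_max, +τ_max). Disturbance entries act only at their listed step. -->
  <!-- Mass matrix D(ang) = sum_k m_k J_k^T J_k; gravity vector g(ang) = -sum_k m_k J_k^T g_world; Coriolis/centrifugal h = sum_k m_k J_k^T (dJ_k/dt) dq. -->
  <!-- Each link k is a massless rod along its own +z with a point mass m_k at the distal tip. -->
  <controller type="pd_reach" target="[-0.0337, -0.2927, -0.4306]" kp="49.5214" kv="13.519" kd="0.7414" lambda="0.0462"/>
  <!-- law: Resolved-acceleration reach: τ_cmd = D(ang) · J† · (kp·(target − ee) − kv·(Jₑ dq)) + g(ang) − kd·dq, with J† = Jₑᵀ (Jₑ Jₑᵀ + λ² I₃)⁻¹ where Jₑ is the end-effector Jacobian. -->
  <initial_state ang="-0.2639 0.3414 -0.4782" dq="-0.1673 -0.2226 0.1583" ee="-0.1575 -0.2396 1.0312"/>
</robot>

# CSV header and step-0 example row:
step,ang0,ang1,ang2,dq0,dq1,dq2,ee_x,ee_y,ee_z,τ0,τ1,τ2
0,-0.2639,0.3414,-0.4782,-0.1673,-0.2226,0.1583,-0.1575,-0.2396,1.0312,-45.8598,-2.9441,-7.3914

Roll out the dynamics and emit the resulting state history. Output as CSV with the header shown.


step,ang0,ang1,ang2,dq0,dq1,dq2,ee_x,ee_y,ee_z,τ0,τ1,τ2
1,-0.2690,0.3554,-0.4821,-0.8463,2.9214,-0.9286,-0.1582,-0.2424,1.0300,-43.7212,-4.9031,-5.5546
2,-0.2792,0.3849,-0.4948,-1.1974,2.9958,-1.6327,-0.1609,-0.2471,1.0270,-41.8737,-4.3797,-4.3247
3,-0.2931,0.4167,-0.5144,-1.5829,3.3879,-2.2800,-0.1652,-0.2542,1.0223,-41.7189,-4.1597,-3.4138
4,-0.3110,0.4533,-0.5403,-2.0014,3.9220,-2.9063,-0.1709,-0.2634,1.0158,-42.9215,-4.0496,-2.7360
5,-0.3333,0.4959,-0.5725,-2.4683,4.5857,-3.5586,-0.1775,-0.2747,1.0075,-44.8348,-3.9945,-2.2236
6,-0.3606,0.5455,-0.6116,-2.9901,5.3192,-4.2731,-0.1848,-0.2878,0.9971,-46.1560,-3.9033,-1.8367
7,-0.3933,0.6023,-0.6582,-3.5535,5.9985,-5.0573,-0.1923,-0.3026,0.9844,-44.9978,-3.6502,-1.5660
8,-0.4316,0.6648,-0.7128,-4.1166,6.4524,-5.8648,-0.1998,-0.3190,0.9689,-39.8309,-3.1181,-1.4313
9,-0.4753,0.7300,-0.7751,-4.6175,6.5461,-6.5938,-0.2067,-0.3367,0.9505,-30.8297,-2.2807,-1.4589
10,-0.5234,0.7941,-0.8438,-5.0041,6.2747,-7.1364,-0.2129,-0.3554,0.9291,-19.8955,-1.2422,-1.6433
11,-0.5748,0.8542,-0.9168,-5.2588,5.7559,-7.4407,-0.2181,-0.3748,0.9049,-9.1823,-0.1746,-1.9315
12,-0.6280,0.9086,-0.9917,-5.3957,5.1357,-7.5231,-0.2223,-0.3945,0.8784,0.0275,0.7802,-2.2479
13,-0.6822,0.9567,-1.0665,-5.4423,4.5192,-7.4377,-0.2255,-0.4141,0.8499,7.3570,1.5531,-2.5272
14,-0.7365,0.9990,-1.1399,-5.4256,3.9590,-7.2433,-0.2279,-0.4334,0.8201,12.9286,2.1347,-2.7306
15,-0.7905,1.0360,-1.2111,-5.3671,3.4722,-6.9869,-0.2295,-0.4520,0.7891,17.0397,2.5476,-2.8432
16,-0.8437,1.0686,-1.2795,-5.2820,3.0578,-6.7015,-0.2306,-0.4697,0.7574,20.0027,2.8247,-2.8670
17,-0.8960,1.0973,-1.3450,-5.1807,2.7076,-6.4078,-0.2312,-0.4864,0.7253,22.0879,2.9988,-2.8122
18,-0.9472,1.1229,-1.4076,-5.0702,2.4117,-6.1179,-0.2314,-0.5020,0.6928,23.5118,3.0977,-2.6928
19,-0.9974,1.1457,-1.4674,-4.9551,2.1605,-5.8384,-0.2313,-0.5164,0.6603,24.4417,3.1435,-2.5231
20,-1.0463,1.1662,-1.5244,-4.8385,1.9460,-5.5722,-0.2310,-0.5295,0.6279,25.0047,3.1532,-2.3164
21,-1.0941,1.1847,-1.5788,-4.7224,1.7616,-5.3203,-0.2305,-0.5414,0.5956,25.2968,3.1391,-2.0842
22,-1.1408,1.2014,-1.6308,-4.6083,1.6019,-5.0824,-0.2299,-0.5520,0.5636,25.3898,3.1099,-1.8361
23,-1.1863,1.2167,-1.6804,-4.4970,1.4627,-4.8577,-0.2292,-0.5614,0.5319,25.3376,3.0721,-1.5801
24,-1.2307,1.2307,-1.7279,-4.3891,1.3408,-4.6450,-0.2284,-0.5696,0.5007,25.1803,3.0297,-1.3225
25,-1.2741,1.2436,-1.7733,-4.2851,1.2333,-4.4430,-0.2276,-0.5767,0.4699,24.9479,2.9856,-1.0682
26,-1.3164,1.2554,-1.8168,-4.1850,1.1382,-4.2507,-0.2267,-0.5826,0.4396,24.6627,2.9414,-0.8209
27,-1.3578,1.2664,-1.8583,-4.0891,1.0539,-4.0669,-0.2258,-0.5875,0.4099,24.3411,2.8983,-0.5835
28,-1.3982,1.2765,-1.8981,-3.9974,0.9790,-3.8906,-0.2249,-0.5915,0.3808,23.9951,2.8567,-0.3579
29,-1.4378,1.2860,-1.9361,-3.9099,0.9124,-3.7210,-0.2240,-0.5945,0.3523,23.6338,2.8167,-0.1456
30,-1.4764,1.2948,-1.9725,-3.8264,0.8532,-3.5575,-0.2230,-0.5966,0.3245,23.2635,2.7782,0.0526
31,-1.5143,1.3030,-2.0073,-3.7470,0.8009,-3.3993,-0.2221,-0.5979,0.2973,22.8890,2.7411,0.2362
32,-1.5514,1.3108,-2.0405,-3.6715,0.7547,-3.2461,-0.2211,-0.5985,0.2707,22.5136,2.7050,0.4050
33,-1.5878,1.3181,-2.0722,-3.5998,0.7143,-3.0975,-0.2202,-0.5984,0.2448,22.1398,2.6696,0.5591
34,-1.6234,1.3251,-2.1024,-3.5317,0.6793,-2.9531,-0.2192,-0.5976,0.2196,21.7693,2.6345,0.6988
35,-1.6584,1.3317,-2.1312,-3.4670,0.6493,-2.8127,-0.2183,-0.5962,0.1951,21.4034,2.5994,0.8245
36,-1.6928,1.3381,-2.1587,-3.4057,0.6241,-2.6761,-0.2173,-0.5943,0.1713,21.0431,2.5641,0.9366
37,-1.7265,1.3442,-2.1847,-3.3475,0.6034,-2.5432,-0.2164,-0.5919,0.1481,20.6891,2.5282,1.0356
38,-1.7597,1.3502,-2.2095,-3.2923,0.5870,-2.4139,-0.2154,-0.5890,0.1256,20.3420,2.4915,1.1223
39,-1.7924,1.3560,-2.2330,-3.2398,0.5747,-2.2881,-0.2145,-0.5858,0.1037,20.0023,2.4538,1.1971
40,-1.8246,1.3617,-2.2553,-3.1899,0.5663,-2.1656,-0.2135,-0.5821,0.0826,19.6707,2.4150,1.2608
41,-1.8562,1.3673,-2.2763,-3.1424,0.5614,-2.0466,-0.2125,-0.5781,0.0620,19.3475,2.3749,1.3138
42,-1.8874,1.3729,-2.2962,-3.0969,0.5599,-1.9309,-0.2115,-0.5738,0.0421,19.0333,2.3336,1.3568
43,-1.9182,1.3785,-2.3149,-3.0534,0.5616,-1.8185,-0.2105,-0.5692,0.0229,18.7285,2.2910,1.3902
44,-1.9485,1.3841,-2.3326,-3.0115,0.5660,-1.7095,-0.2095,-0.5644,0.0042,18.4336,2.2470,1.4148
45,-1.9784,1.3898,-2.3491,-2.9711,0.5731,-1.6038,-0.2084,-0.5594,-0.0138,18.1489,2.2017,1.4309
46,-2.0079,1.3956,-2.3646,-2.9319,0.5824,-1.5014,-0.2074,-0.5542,-0.0313,17.8748,2.1551,1.4390
47,-2.0371,1.4015,-2.3792,-2.8936,0.5937,-1.4024,-0.2063,-0.5489,-0.0481,17.6117,2.1073,1.4397
48,-2.0658,1.4075,-2.3927,-2.8560,0.6066,-1.3067,-0.2052,-0.5434,-0.0645,17.3596,2.0584,1.4332
49,-2.0942,1.4136,-2.4053,-2.8188,0.6208,-1.2143,-0.2041,-0.5378,-0.0802,17.1186,2.0084,1.4201
50,-2.1222,1.4199,-2.4170,-2.7819,0.6361,-1.1254,-0.2029,-0.5321,-0.0955,16.8887,1.9574,1.4008
51,-2.1498,1.4263,-2.4278,-2.7449,0.6521,-1.0399,-0.2018,-0.5263,-0.1102,16.6697,1.9056,1.3755
52,-2.1771,1.4329,-2.4378,-2.7077,0.6685,-0.9578,-0.2006,-0.5205,-0.1244,16.4610,1.8529,1.3448
53,-2.2040,1.4397,-2.4470,-2.6699,0.6851,-0.8792,-0.1994,-0.5147,-0.1381,16.2623,1.7995,1.3089
54,-2.2305,1.4466,-2.4554,-2.6316,0.7015,-0.8042,-0.1981,-0.5088,-0.1513,16.0728,1.7455,1.2683
55,-2.2566,1.4537,-2.4631,-2.5923,0.7176,-0.7327,-0.1969,-0.5030,-0.1641,15.8917,1.6909,1.2232
56,-2.2823,1.4609,-2.4701,-2.5521,0.7331,-0.6647,-0.1956,-0.4971,-0.1764,,,


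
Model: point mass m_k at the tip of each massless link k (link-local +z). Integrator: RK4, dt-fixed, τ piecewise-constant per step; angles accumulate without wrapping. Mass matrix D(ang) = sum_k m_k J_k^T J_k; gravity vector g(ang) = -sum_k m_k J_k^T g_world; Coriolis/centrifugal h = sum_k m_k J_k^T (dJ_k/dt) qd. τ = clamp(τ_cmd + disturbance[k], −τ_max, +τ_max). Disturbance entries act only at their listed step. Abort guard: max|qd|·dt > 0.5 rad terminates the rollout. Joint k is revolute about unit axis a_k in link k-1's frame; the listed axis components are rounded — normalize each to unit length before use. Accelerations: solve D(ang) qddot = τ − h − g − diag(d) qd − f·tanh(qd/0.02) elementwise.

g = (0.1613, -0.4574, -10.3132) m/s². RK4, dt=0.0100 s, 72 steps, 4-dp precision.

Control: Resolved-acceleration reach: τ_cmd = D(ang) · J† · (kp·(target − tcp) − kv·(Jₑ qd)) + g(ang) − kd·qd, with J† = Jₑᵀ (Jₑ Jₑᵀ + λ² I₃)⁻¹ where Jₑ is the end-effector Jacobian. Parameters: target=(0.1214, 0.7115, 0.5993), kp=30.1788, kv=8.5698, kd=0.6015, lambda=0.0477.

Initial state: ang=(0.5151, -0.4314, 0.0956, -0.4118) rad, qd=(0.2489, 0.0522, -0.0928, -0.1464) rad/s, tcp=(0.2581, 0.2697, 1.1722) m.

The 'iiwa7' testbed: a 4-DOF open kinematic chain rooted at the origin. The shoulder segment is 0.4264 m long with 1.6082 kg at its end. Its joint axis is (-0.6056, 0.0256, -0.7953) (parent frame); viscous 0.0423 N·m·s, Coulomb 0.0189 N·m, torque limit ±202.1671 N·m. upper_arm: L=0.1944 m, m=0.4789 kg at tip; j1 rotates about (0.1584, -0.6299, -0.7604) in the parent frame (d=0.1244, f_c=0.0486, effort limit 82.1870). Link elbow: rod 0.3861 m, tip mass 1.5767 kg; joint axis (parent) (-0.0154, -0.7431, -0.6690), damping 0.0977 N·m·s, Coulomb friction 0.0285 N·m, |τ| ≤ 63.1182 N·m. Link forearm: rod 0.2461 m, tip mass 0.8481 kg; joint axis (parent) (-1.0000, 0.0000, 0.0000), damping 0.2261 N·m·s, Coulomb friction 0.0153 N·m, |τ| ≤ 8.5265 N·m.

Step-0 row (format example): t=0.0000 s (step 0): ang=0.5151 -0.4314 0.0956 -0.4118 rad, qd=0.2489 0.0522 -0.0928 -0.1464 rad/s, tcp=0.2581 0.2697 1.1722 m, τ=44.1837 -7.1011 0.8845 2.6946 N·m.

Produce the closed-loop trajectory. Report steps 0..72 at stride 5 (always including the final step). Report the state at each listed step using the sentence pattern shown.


t=0.0500 s (step 5): ang=0.6126 -0.4165 0.1100 -0.5227 rad, qd=3.2571 0.6473 0.4144 -3.2756 rad/s, tcp=0.2597 0.2949 1.1567 m, τ=20.1267 -2.2482 1.4390 2.7285 N·m.
t=0.1000 s (step 10): ang=0.8036 -0.3737 0.1367 -0.6872 rad, qd=4.1158 1.0251 0.6584 -3.1067 rad/s, tcp=0.2610 0.3623 1.1193 m, τ=-1.0986 0.6364 0.6735 1.0208 N·m.
t=0.1500 s (step 15): ang=1.0039 -0.3171 0.1754 -0.8248 rad, qd=3.7734 1.2220 0.8765 -2.3849 rad/s, tcp=0.2647 0.4523 1.0657 m, τ=-14.1519 -0.0464 -1.8360 -0.1262 N·m.
t=0.2000 s (step 20): ang=1.1733 -0.2543 0.2228 -0.9266 rad, qd=2.9766 1.2710 0.9947 -1.7163 rad/s, tcp=0.2714 0.5435 1.0017 m, τ=-20.9422 -2.3965 -4.6929 -0.6393 N·m.
t=0.2500 s (step 25): ang=1.3011 -0.1923 0.2734 -0.9998 rad, qd=2.1547 1.2035 1.0065 -1.2479 rad/s, tcp=0.2789 0.6228 0.9346 m, τ=-23.7289 -4.8276 -6.9703 -0.7505 N·m.
t=0.3000 s (step 30): ang=1.3911 -0.1354 0.3225 -1.0548 rad, qd=1.4754 1.0680 0.9439 -0.9838 rad/s, tcp=0.2843 0.6851 0.8706 m, τ=-24.2179 -6.6691 -8.4289 -0.6420 N·m.
t=0.3500 s (step 35): ang=1.4514 -0.0862 0.3675 -1.1004 rad, qd=0.9631 0.9048 0.8446 -0.8576 rad/s, tcp=0.2857 0.7309 0.8140 m, τ=-23.5358 -7.8305 -9.1900 -0.4408 N·m.
t=0.4000 s (step 40): ang=1.4898 -0.0452 0.4071 -1.1416 rad, qd=0.5919 0.7409 0.7346 -0.7999 rad/s, tcp=0.2830 0.7627 0.7666 m, τ=-22.3547 -8.4487 -9.4680 -0.2246 N·m.
t=0.4500 s (step 45): ang=1.5124 -0.0121 0.4412 -1.1807 rad, qd=0.3279 0.5916 0.6276 -0.7664 rad/s, tcp=0.2765 0.7838 0.7284 m, τ=-21.0446 -8.6990 -9.4533 -0.0311 N·m.
t=0.5000 s (step 50): ang=1.5239 0.0142 0.4702 -1.2183 rad, qd=0.1428 0.4634 0.5303 -0.7362 rad/s, tcp=0.2674 0.7969 0.6988 m, τ=-19.7927 -8.7268 -9.2834 0.1281 N·m.
t=0.5500 s (step 55): ang=1.5276 0.0345 0.4946 -1.2542 rad, qd=0.0152 0.3577 0.4450 -0.7023 rad/s, tcp=0.2564 0.8042 0.6764 m, τ=-18.6829 -8.6340 -9.0465 0.2540 N·m.
t=0.6000 s (step 60): ang=1.5261 0.0503 0.5149 -1.2884 rad, qd=-0.0692 0.2745 0.3695 -0.6656 rad/s, tcp=0.2446 0.8074 0.6599 m, τ=-17.7549 -8.4862 -8.7940 0.3529 N·m.
t=0.6500 s (step 65): ang=1.5212 0.0622 0.5318 -1.3207 rad, qd=-0.1235 0.2064 0.3094 -0.6249 rad/s, tcp=0.2324 0.8077 0.6480 m, τ=-16.9958 -8.3198 -8.5573 0.4296 N·m.
t=0.7000 s (step 70): ang=1.5141 0.0711 0.5460 -1.3509 rad, qd=-0.1556 0.1530 0.2601 -0.5834 rad/s, tcp=0.2205 0.8060 0.6396 m, τ=-16.3884 -8.1571 -8.3472 0.4902 N·m.
t=0.7200 s (step 72): ang=1.5109 0.0740 0.5511 -1.3624 rad, qd=-0.1636 0.1351 0.2431 -0.5670 rad/s, tcp=0.2158 0.8049 0.6370 m.


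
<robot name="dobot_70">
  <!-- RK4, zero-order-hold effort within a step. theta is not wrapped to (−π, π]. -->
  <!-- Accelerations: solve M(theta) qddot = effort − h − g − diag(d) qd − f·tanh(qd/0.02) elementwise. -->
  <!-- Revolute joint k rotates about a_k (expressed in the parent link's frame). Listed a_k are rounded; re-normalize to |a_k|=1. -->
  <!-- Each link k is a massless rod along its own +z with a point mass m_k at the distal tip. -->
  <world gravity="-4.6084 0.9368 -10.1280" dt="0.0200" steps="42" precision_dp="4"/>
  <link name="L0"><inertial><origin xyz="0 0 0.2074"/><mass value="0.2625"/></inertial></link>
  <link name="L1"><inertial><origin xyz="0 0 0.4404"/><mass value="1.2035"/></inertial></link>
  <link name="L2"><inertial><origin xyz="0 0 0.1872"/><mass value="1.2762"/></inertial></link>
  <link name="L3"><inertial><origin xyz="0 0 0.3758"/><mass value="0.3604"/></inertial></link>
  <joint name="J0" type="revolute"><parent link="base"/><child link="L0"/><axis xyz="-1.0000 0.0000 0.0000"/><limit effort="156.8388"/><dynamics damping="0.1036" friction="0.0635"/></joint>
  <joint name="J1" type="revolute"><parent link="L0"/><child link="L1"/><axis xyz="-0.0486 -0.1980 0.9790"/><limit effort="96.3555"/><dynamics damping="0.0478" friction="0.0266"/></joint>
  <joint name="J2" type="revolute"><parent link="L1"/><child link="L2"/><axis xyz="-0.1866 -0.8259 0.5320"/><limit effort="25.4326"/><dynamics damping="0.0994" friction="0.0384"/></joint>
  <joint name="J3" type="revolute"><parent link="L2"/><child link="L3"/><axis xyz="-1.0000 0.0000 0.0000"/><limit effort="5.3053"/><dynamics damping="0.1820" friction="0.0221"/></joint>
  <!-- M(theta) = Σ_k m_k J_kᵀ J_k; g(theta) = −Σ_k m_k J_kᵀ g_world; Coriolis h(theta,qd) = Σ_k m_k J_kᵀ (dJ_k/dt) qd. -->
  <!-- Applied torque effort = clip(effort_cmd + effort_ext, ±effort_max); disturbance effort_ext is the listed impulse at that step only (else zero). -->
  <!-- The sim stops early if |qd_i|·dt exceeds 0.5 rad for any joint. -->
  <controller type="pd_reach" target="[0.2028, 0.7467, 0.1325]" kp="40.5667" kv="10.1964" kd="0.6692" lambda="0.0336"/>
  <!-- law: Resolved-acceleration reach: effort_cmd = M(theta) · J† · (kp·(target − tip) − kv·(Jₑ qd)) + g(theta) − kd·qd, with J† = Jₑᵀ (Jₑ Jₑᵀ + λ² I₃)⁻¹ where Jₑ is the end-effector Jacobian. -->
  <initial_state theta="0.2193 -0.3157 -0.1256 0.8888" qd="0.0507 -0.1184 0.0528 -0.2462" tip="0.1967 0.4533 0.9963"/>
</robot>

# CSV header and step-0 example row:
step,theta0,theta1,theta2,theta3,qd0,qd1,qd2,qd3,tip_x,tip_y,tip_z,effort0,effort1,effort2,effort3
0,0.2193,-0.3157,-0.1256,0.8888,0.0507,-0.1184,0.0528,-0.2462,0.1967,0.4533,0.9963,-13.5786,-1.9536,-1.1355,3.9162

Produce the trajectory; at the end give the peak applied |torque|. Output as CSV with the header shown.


step,theta0,theta1,theta2,theta3,qd0,qd1,qd2,qd3,tip_x,tip_y,tip_z,effort0,effort1,effort2,effort3
1,0.2177,-0.3139,-0.1258,0.9088,-0.2037,0.2181,-0.0111,2.2056,0.1969,0.4556,0.9903,-10.5283,-2.0815,-1.1365,1.2515
2,0.2127,-0.3145,-0.1204,0.9625,-0.2927,-0.2144,0.4987,3.1446,0.1968,0.4607,0.9744,-5.4910,-1.5093,-1.3267,0.1312
3,0.2068,-0.3120,-0.1162,1.0285,-0.2976,0.3874,-0.0171,3.4511,0.1959,0.4662,0.9542,-0.6092,-1.6449,-0.8246,-0.3671
4,0.2020,-0.3137,-0.1079,1.0962,-0.1874,-0.4610,0.7748,3.3268,0.1944,0.4718,0.9323,2.4120,-0.8967,-1.2292,-0.5040
5,0.1993,-0.3108,-0.1047,1.1619,-0.0774,0.6507,-0.3728,3.2507,0.1926,0.4776,0.9097,4.7223,-1.5757,-0.4386,-0.6708
6,0.1997,-0.3144,-0.0961,1.2232,0.1136,-0.8742,1.1210,2.8910,0.1909,0.4841,0.8868,5.2234,-0.4953,-1.3826,-0.6310
7,0.2033,-0.3113,-0.0956,1.2809,0.2484,1.0213,-0.9322,2.8696,0.1891,0.4915,0.8636,5.8378,-1.8814,-0.1289,-0.8397
8,0.2105,-0.3171,-0.0870,1.3334,0.4618,-1.4105,1.6262,2.3952,0.1878,0.5001,0.8401,4.8045,-0.2025,-1.7787,-0.7097
9,0.2209,-0.3141,-0.0891,1.3828,0.5863,1.4926,-1.6409,2.5273,0.1864,0.5099,0.8164,4.5398,-2.4313,0.1532,-1.0170
10,0.2347,-0.3213,-0.0810,1.4271,0.7922,-1.9736,2.2272,1.9246,0.1856,0.5208,0.7924,2.6480,0.0146,-2.3077,-0.7688
11,0.2515,-0.3191,-0.0846,1.4689,0.8927,1.9374,-2.3286,2.2272,0.1847,0.5327,0.7680,1.9251,-3.0659,0.3504,-1.1748
12,0.2712,-0.3264,-0.0778,1.5059,1.0723,-2.3913,2.7284,1.5037,0.1844,0.5455,0.7435,-0.3817,0.0710,-2.8171,-0.8044
13,0.2934,-0.3256,-0.0812,1.5408,1.1470,2.1926,-2.7785,1.9399,0.1839,0.5590,0.7186,-1.3991,-3.6201,0.3620,-1.2777
14,0.3178,-0.3321,-0.0762,1.5713,1.2878,-2.5544,2.9752,1.1471,0.1838,0.5731,0.6937,-3.8064,-0.1033,-3.2004,-0.8212
15,0.3440,-0.3329,-0.0783,1.5997,1.3383,2.1970,-2.8861,1.6518,0.1836,0.5875,0.6685,-5.0353,-4.0104,0.1485,-1.3144
16,0.3717,-0.3377,-0.0755,1.6245,1.4357,-2.4153,2.8644,0.8684,0.1836,0.6021,0.6433,-7.3316,-0.5337,-3.3817,-0.8328
17,0.4007,-0.3400,-0.0760,1.6471,1.4635,1.9474,-2.6356,1.3603,0.1836,0.6167,0.6180,-8.6928,-4.1973,-0.2748,-1.2886
18,0.4305,-0.3433,-0.0751,1.6670,1.5180,-2.0485,2.4600,0.6632,0.1836,0.6311,0.5928,-10.7483,-1.1529,-3.3899,-0.8438
19,0.4609,-0.3464,-0.0743,1.6848,1.5241,1.5472,-2.1521,1.0810,0.1837,0.6451,0.5677,-12.1367,-4.2367,-0.8172,-1.2204
20,0.4916,-0.3484,-0.0746,1.7005,1.5410,-1.5820,1.9103,0.5174,0.1838,0.6588,0.5429,-13.8900,-1.8435,-3.3010,-0.8525
21,0.5222,-0.3516,-0.0734,1.7142,1.5263,1.1285,-1.6118,0.8350,0.1839,0.6719,0.5184,-15.1953,-4.2200,-1.3645,-1.1345
22,0.5526,-0.3530,-0.0741,1.7265,1.5129,-1.1427,1.3771,0.4128,0.1839,0.6843,0.4942,-16.6291,-2.4859,-3.1979,-0.8539
23,0.5825,-0.3557,-0.0729,1.7371,1.4798,0.7620,-1.1237,0.6345,0.1841,0.6959,0.4706,-17.7626,-4.1930,-1.8436,-1.0482
24,0.6117,-0.3569,-0.0736,1.7467,1.4437,-0.7846,0.9323,0.3376,0.1841,0.7068,0.4476,-18.8841,-3.0201,-3.1121,-0.8468
25,0.6401,-0.3592,-0.0727,1.7550,1.3958,0.4792,-0.7412,0.4821,0.1843,0.7168,0.4252,-19.7960,-4.1779,-2.2197,-0.9705
26,0.6675,-0.3603,-0.0732,1.7626,1.3440,-0.5218,0.5988,0.2837,0.1843,0.7260,0.4036,-20.6274,-3.4265,-3.0523,-0.8317
27,0.6938,-0.3622,-0.0727,1.7692,1.2855,0.2799,-0.4707,0.3727,0.1845,0.7343,0.3829,-21.3047,-4.1764,-2.4899,-0.9041
28,0.7189,-0.3633,-0.0730,1.7753,1.2239,-0.3424,0.3659,0.2454,0.1846,0.7417,0.3630,-21.8787,-3.7142,-3.0126,-0.8102
29,0.7427,-0.3648,-0.0729,1.7809,1.1592,0.1466,-0.2914,0.2974,0.1848,0.7484,0.3441,-22.3353,-4.1795,-2.6697,-0.8477
30,0.7652,-0.3660,-0.0731,1.7860,1.0929,-0.2248,0.2087,0.2187,0.1850,0.7542,0.3262,-22.6912,-3.9054,-2.9820,-0.7842
31,0.7864,-0.3673,-0.0733,1.7907,1.0258,0.0592,-0.1766,0.2468,0.1853,0.7594,0.3093,-22.9571,-4.1778,-2.7800,-0.7989
32,0.8062,-0.3686,-0.0735,1.7951,0.9586,-0.1512,0.1061,0.2001,0.1855,0.7638,0.2934,-23.1369,-4.0209,-2.9537,-0.7554
33,0.8248,-0.3698,-0.0739,1.7993,0.8923,0.0029,-0.1055,0.2134,0.1858,0.7676,0.2786,-23.2489,-4.1670,-2.8386,-0.7560
34,0.8419,-0.3711,-0.0742,1.8033,0.8271,-0.1055,0.0396,0.1870,0.1861,0.7709,0.2648,-23.2939,-4.0825,-2.9231,-0.7255
35,0.8578,-0.3722,-0.0748,1.8071,0.7639,-0.0338,-0.0608,0.1908,0.1864,0.7736,0.2519,-23.2894,-4.1461,-2.8624,-0.7174
36,0.8725,-0.3735,-0.0751,1.8108,0.7027,-0.0826,0.0053,0.1765,0.1868,0.7758,0.2401,-23.2370,-4.1024,-2.8947,-0.6950
37,0.8860,-0.3748,-0.0755,1.8143,0.6442,-0.0537,-0.0351,0.1754,0.1871,0.7776,0.2292,-23.1502,-4.1214,-2.8629,-0.6828
38,0.8983,-0.3762,-0.0758,1.8177,0.5886,-0.0700,-0.0141,0.1678,0.1875,0.7791,0.2193,-23.0324,-4.0974,-2.8636,-0.6655
39,0.9095,-0.3776,-0.0760,1.8210,0.5358,-0.0690,-0.0154,0.1635,0.1879,0.7802,0.2102,-22.8923,-4.0864,-2.8504,-0.6512
40,0.9198,-0.3790,-0.0763,1.8243,0.4862,-0.0688,-0.0162,0.1594,0.1882,0.7811,0.2019,-22.7351,-4.0723,-2.8357,-0.6373
41,0.9290,-0.3804,-0.0766,1.8274,0.4398,-0.0689,-0.0165,0.1554,0.1886,0.7816,0.1944,-22.5659,-4.0560,-2.8200,-0.6240
42,0.9374,-0.3819,-0.0768,1.8305,0.3966,-0.0692,-0.0166,0.1515,0.1890,0.7820,0.1876,,,,
# max |effort| (N·m): 23.2939


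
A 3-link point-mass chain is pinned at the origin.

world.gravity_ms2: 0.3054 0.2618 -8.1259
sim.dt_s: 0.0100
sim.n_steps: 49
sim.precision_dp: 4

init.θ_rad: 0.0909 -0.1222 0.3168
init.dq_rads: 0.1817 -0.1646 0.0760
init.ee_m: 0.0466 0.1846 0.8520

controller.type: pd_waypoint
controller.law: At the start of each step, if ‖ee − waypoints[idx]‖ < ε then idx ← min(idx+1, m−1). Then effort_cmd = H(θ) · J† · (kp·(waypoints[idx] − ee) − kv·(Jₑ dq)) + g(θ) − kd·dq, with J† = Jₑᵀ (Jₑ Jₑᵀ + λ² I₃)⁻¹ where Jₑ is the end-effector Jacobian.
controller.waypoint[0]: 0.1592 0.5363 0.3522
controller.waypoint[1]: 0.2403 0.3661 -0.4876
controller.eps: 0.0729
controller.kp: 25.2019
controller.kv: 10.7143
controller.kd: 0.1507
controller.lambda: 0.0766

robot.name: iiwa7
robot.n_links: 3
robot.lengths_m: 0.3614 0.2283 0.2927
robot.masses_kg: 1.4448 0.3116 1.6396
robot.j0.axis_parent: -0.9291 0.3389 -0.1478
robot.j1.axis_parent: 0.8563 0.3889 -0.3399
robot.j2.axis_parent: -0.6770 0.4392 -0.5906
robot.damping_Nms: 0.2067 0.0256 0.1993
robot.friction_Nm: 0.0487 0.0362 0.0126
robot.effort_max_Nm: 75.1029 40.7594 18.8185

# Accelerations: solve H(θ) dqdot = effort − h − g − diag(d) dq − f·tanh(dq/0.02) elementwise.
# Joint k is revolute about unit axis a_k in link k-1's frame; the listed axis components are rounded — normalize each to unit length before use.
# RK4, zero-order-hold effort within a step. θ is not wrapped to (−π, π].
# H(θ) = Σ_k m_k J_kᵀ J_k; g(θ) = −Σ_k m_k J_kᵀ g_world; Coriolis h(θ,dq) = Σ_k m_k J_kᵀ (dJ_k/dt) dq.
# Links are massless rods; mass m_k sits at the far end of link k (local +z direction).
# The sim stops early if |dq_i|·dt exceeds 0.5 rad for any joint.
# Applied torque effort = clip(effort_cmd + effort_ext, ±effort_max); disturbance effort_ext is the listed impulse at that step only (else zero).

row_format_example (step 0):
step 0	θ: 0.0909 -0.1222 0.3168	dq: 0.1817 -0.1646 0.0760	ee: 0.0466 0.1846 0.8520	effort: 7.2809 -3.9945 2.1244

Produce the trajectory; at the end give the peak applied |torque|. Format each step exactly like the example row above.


step 1	θ: 0.0923 -0.1246 0.3203	dq: 0.0989 -0.3077 0.6135	ee: 0.0471 0.1873 0.8511	effort: 5.6533 -3.2982 1.6779
step 2	θ: 0.0929 -0.1283 0.3287	dq: 0.0310 -0.4352 1.0562	ee: 0.0477 0.1907 0.8498	effort: 4.2181 -2.6654 1.2893
step 3	θ: 0.0930 -0.1332 0.3411	dq: -0.0234 -0.5488 1.4163	ee: 0.0485 0.1947 0.8480	effort: 2.9585 -2.0899 0.9512
step 4	θ: 0.0925 -0.1392 0.3567	dq: -0.0661 -0.6506 1.7072	ee: 0.0494 0.1993 0.8459	effort: 1.8584 -1.5654 0.6568
step 5	θ: 0.0917 -0.1462 0.3750	dq: -0.1005 -0.7429 1.9444	ee: 0.0504 0.2043 0.8434	effort: 0.9047 -1.0863 0.3992
step 6	θ: 0.0905 -0.1540 0.3954	dq: -0.1275 -0.8268 2.1363	ee: 0.0514 0.2097 0.8405	effort: 0.0819 -0.6476 0.1735
step 7	θ: 0.0892 -0.1627 0.4175	dq: -0.1477 -0.9026 2.2893	ee: 0.0524 0.2154 0.8373	effort: -0.6256 -0.2447 -0.0252
step 8	θ: 0.0876 -0.1720 0.4410	dq: -0.1618 -0.9708 2.4088	ee: 0.0535 0.2213 0.8338	effort: -1.2333 0.1263 -0.2006
step 9	θ: 0.0859 -0.1820 0.4655	dq: -0.1703 -1.0317 2.4993	ee: 0.0546 0.2274 0.8300	effort: -1.7563 0.4692 -0.3564
step 10	θ: 0.0842 -0.1926 0.4909	dq: -0.1734 -1.0857 2.5645	ee: 0.0556 0.2337 0.8259	effort: -2.2085 0.7870 -0.4955
step 11	θ: 0.0825 -0.2037 0.5167	dq: -0.1717 -1.1329 2.6078	ee: 0.0567 0.2401 0.8215	effort: -2.6026 1.0825 -0.6204
step 12	θ: 0.0808 -0.2152 0.5429	dq: -0.1656 -1.1737 2.6322	ee: 0.0577 0.2466 0.8168	effort: -2.9498 1.3583 -0.7333
step 13	θ: 0.0792 -0.2271 0.5693	dq: -0.1556 -1.2084 2.6403	ee: 0.0587 0.2531 0.8119	effort: -3.2600 1.6162 -0.8358
step 14	θ: 0.0777 -0.2394 0.5956	dq: -0.1422 -1.2375 2.6345	ee: 0.0597 0.2597 0.8068	effort: -3.5411 1.8582 -0.9294
step 15	θ: 0.0764 -0.2519 0.6219	dq: -0.1258 -1.2613 2.6170	ee: 0.0607 0.2663 0.8015	effort: -3.7997 2.0856 -1.0151
step 16	θ: 0.0752 -0.2646 0.6479	dq: -0.1070 -1.2801 2.5897	ee: 0.0616 0.2728 0.7960	effort: -4.0411 2.2997 -1.0939
step 17	θ: 0.0743 -0.2774 0.6736	dq: -0.0862 -1.2944 2.5543	ee: 0.0626 0.2794 0.7903	effort: -4.2693 2.5015 -1.1663
step 18	θ: 0.0735 -0.2904 0.6989	dq: -0.0637 -1.3045 2.5121	ee: 0.0635 0.2859 0.7845	effort: -4.4875 2.6920 -1.2329
step 19	θ: 0.0730 -0.3035 0.7238	dq: -0.0400 -1.3107 2.4647	ee: 0.0645 0.2924 0.7785	effort: -4.6978 2.8717 -1.2941
step 20	θ: 0.0727 -0.3166 0.7482	dq: -0.0156 -1.3136 2.4133	ee: 0.0654 0.2988 0.7724	effort: -4.9014 3.0415 -1.3503
step 21	θ: 0.0727 -0.3298 0.7721	dq: 0.0086 -1.3140 2.3604	ee: 0.0664 0.3051 0.7662	effort: -5.0967 3.2018 -1.4017
step 22	θ: 0.0729 -0.3429 0.7954	dq: 0.0323 -1.3123 2.3066	ee: 0.0673 0.3114 0.7599	effort: -5.2836 3.3533 -1.4485
step 23	θ: 0.0733 -0.3560 0.8182	dq: 0.0561 -1.3079 2.2509	ee: 0.0682 0.3176 0.7536	effort: -5.4660 3.4962 -1.4907
step 24	θ: 0.0740 -0.3690 0.8404	dq: 0.0801 -1.3011 2.1932	ee: 0.0692 0.3237 0.7471	effort: -5.6449 3.6311 -1.5284
step 25	θ: 0.0749 -0.3820 0.8620	dq: 0.1039 -1.2918 2.1341	ee: 0.0701 0.3297 0.7407	effort: -5.8208 3.7581 -1.5618
step 26	θ: 0.0761 -0.3949 0.8831	dq: 0.1274 -1.2805 2.0743	ee: 0.0711 0.3356 0.7341	effort: -5.9937 3.8777 -1.5912
step 27	θ: 0.0775 -0.4076 0.9035	dq: 0.1504 -1.2672 2.0140	ee: 0.0720 0.3414 0.7276	effort: -6.1634 3.9901 -1.6167
step 28	θ: 0.0791 -0.4202 0.9233	dq: 0.1729 -1.2523 1.9538	ee: 0.0730 0.3471 0.7210	effort: -6.3300 4.0958 -1.6384
step 29	θ: 0.0809 -0.4326 0.9426	dq: 0.1947 -1.2358 1.8939	ee: 0.0740 0.3527 0.7144	effort: -6.4931 4.1949 -1.6566
step 30	θ: 0.0830 -0.4449 0.9612	dq: 0.2157 -1.2180 1.8346	ee: 0.0749 0.3582 0.7078	effort: -6.6528 4.2877 -1.6714
step 31	θ: 0.0852 -0.4570 0.9793	dq: 0.2358 -1.1991 1.7761	ee: 0.0759 0.3637 0.7012	effort: -6.8087 4.3746 -1.6830
step 32	θ: 0.0877 -0.4689 0.9967	dq: 0.2550 -1.1790 1.7186	ee: 0.0769 0.3690 0.6947	effort: -6.9609 4.4557 -1.6916
step 33	θ: 0.0903 -0.4806 1.0137	dq: 0.2733 -1.1581 1.6621	ee: 0.0779 0.3741 0.6881	effort: -7.1091 4.5314 -1.6973
step 34	θ: 0.0932 -0.4920 1.0300	dq: 0.2905 -1.1364 1.6069	ee: 0.0789 0.3792 0.6816	effort: -7.2533 4.6018 -1.7004
step 35	θ: 0.0961 -0.5033 1.0458	dq: 0.3068 -1.1140 1.5529	ee: 0.0800 0.3842 0.6752	effort: -7.3933 4.6672 -1.7011
step 36	θ: 0.0993 -0.5143 1.0611	dq: 0.3220 -1.0911 1.5004	ee: 0.0810 0.3891 0.6687	effort: -7.5292 4.7279 -1.6995
step 37	θ: 0.1026 -0.5251 1.0758	dq: 0.3362 -1.0677 1.4493	ee: 0.0820 0.3938 0.6624	effort: -7.6608 4.7841 -1.6958
step 38	θ: 0.1060 -0.5357 1.0901	dq: 0.3494 -1.0439 1.3996	ee: 0.0831 0.3985 0.6560	effort: -7.7881 4.8359 -1.6901
step 39	θ: 0.1096 -0.5460 1.1038	dq: 0.3615 -1.0199 1.3514	ee: 0.0841 0.4030 0.6498	effort: -7.9112 4.8836 -1.6827
step 40	θ: 0.1132 -0.5561 1.1171	dq: 0.3727 -0.9957 1.3048	ee: 0.0851 0.4074 0.6436	effort: -8.0300 4.9274 -1.6737
step 41	θ: 0.1170 -0.5659 1.1299	dq: 0.3828 -0.9714 1.2596	ee: 0.0862 0.4118 0.6374	effort: -8.1445 4.9676 -1.6632
step 42	θ: 0.1209 -0.5755 1.1423	dq: 0.3920 -0.9471 1.2160	ee: 0.0873 0.4160 0.6314	effort: -8.2549 5.0042 -1.6515
step 43	θ: 0.1248 -0.5848 1.1543	dq: 0.4003 -0.9227 1.1738	ee: 0.0883 0.4201 0.6254	effort: -8.3610 5.0375 -1.6385
step 44	θ: 0.1289 -0.5939 1.1658	dq: 0.4076 -0.8985 1.1331	ee: 0.0894 0.4241 0.6195	effort: -8.4631 5.0677 -1.6246
step 45	θ: 0.1330 -0.6028 1.1769	dq: 0.4141 -0.8744 1.0939	ee: 0.0904 0.4280 0.6136	effort: -8.5611 5.0949 -1.6097
step 46	θ: 0.1372 -0.6114 1.1877	dq: 0.4197 -0.8505 1.0561	ee: 0.0915 0.4318 0.6078	effort: -8.6551 5.1193 -1.5940
step 47	θ: 0.1414 -0.6198 1.1981	dq: 0.4244 -0.8268 1.0198	ee: 0.0926 0.4355 0.6022	effort: -8.7453 5.1411 -1.5776
step 48	θ: 0.1456 -0.6280 1.2081	dq: 0.4284 -0.8034 0.9848	ee: 0.0936 0.4391 0.5966	effort: -8.8317 5.1604 -1.5606
step 49	θ: 0.1499 -0.6359 1.2178	dq: 0.4316 -0.7803 0.9511	ee: 0.0947 0.4426 0.5911
max |effort| (N·m): 8.8317
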